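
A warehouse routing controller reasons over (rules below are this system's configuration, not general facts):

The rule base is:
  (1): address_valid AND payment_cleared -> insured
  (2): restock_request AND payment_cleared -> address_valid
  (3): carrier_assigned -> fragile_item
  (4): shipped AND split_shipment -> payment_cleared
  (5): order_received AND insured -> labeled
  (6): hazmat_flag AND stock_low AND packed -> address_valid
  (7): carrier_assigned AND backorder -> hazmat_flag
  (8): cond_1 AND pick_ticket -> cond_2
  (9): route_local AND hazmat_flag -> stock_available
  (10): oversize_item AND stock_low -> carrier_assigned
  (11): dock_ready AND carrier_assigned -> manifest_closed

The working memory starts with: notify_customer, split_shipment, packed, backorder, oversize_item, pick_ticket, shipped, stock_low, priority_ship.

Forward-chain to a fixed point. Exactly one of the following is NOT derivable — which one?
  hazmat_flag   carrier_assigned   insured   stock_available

Round 1 fires (4), (10), giving payment_cleared, carrier_assigned.
Round 2 fires (3), (7), giving fragile_item, hazmat_flag.
Round 3 fires (6), giving address_valid.
Round 4 fires (1), giving insured.
Derived: hazmat_flag (round 2), carrier_assigned (round 1), insured (round 4). stock_available never appears in any round.

stock_available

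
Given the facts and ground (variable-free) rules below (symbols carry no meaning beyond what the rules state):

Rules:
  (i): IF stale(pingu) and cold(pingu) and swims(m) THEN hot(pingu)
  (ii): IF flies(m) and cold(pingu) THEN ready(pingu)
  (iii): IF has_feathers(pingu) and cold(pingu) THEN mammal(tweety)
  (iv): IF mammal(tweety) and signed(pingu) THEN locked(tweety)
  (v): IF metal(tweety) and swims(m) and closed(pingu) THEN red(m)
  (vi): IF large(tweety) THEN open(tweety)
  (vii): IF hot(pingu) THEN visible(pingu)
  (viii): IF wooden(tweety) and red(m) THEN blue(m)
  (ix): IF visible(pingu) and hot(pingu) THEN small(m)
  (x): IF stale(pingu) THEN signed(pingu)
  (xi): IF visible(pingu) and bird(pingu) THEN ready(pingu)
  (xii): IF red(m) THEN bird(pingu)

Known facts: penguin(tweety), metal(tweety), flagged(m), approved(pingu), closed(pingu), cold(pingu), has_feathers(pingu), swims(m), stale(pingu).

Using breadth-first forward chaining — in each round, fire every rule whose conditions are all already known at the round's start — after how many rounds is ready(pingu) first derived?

3

Round 1: (i) [IF stale(pingu) and cold(pingu) and swims(m) THEN hot(pingu)]; (iii) [IF has_feathers(pingu) and cold(pingu) THEN mammal(tweety)]; (v) [IF metal(tweety) and swims(m) and closed(pingu) THEN red(m)]; (x) [IF stale(pingu) THEN signed(pingu)]. New: hot(pingu), mammal(tweety), red(m), signed(pingu).
Round 2: (iv) [IF mammal(tweety) and signed(pingu) THEN locked(tweety)]; (vii) [IF hot(pingu) THEN visible(pingu)]; (xii) [IF red(m) THEN bird(pingu)]. New: locked(tweety), visible(pingu), bird(pingu).
Round 3: (ix) [IF visible(pingu) and hot(pingu) THEN small(m)]; (xi) [IF visible(pingu) and bird(pingu) THEN ready(pingu)]. New: small(m), ready(pingu).
ready(pingu) first appears in round 3.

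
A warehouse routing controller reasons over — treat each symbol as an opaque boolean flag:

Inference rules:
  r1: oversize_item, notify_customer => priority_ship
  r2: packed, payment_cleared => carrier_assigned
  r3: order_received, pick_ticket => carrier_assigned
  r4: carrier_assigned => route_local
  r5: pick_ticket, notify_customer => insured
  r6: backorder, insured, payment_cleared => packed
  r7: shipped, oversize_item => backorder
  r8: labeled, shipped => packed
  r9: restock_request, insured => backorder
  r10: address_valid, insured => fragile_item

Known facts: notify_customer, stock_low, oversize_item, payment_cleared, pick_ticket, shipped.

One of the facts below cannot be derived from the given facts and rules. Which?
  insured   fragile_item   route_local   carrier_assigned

fragile_item

Round 1: r1 [oversize_item, notify_customer => priority_ship]; r5 [pick_ticket, notify_customer => insured]; r7 [shipped, oversize_item => backorder]. Adds priority_ship, insured, backorder.
Round 2: r6 [backorder, insured, payment_cleared => packed]. Adds packed.
Round 3: r2 [packed, payment_cleared => carrier_assigned]. Adds carrier_assigned.
Round 4: r4 [carrier_assigned => route_local]. Adds route_local.
Derived: route_local (round 4), carrier_assigned (round 3), insured (round 1). fragile_item never appears in any round.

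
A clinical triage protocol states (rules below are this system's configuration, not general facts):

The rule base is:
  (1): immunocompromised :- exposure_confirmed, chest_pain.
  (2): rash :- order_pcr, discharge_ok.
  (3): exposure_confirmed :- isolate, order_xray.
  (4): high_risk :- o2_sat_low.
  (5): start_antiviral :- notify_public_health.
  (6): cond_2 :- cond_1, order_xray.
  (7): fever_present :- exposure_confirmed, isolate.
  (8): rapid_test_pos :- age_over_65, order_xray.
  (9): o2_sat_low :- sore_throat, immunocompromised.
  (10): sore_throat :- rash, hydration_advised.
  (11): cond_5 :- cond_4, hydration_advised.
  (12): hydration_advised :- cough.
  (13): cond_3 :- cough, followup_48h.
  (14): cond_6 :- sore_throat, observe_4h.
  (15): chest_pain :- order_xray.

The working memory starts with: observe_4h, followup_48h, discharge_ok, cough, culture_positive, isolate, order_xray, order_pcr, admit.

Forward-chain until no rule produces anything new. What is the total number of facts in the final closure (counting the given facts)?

Round 1 fires (2), (3), (12), (13), (15), giving rash, exposure_confirmed, hydration_advised, cond_3, chest_pain.
Round 2 fires (1), (7), (10), giving immunocompromised, fever_present, sore_throat.
Round 3 fires (9), (14), giving o2_sat_low, cond_6.
Round 4 fires (4), giving high_risk.
Closure: {admit, chest_pain, cond_3, cond_6, cough, culture_positive, discharge_ok, exposure_confirmed, fever_present, followup_48h, high_risk, hydration_advised, immunocompromised, isolate, o2_sat_low, observe_4h, order_pcr, order_xray, rash, sore_throat} — 20 facts.

20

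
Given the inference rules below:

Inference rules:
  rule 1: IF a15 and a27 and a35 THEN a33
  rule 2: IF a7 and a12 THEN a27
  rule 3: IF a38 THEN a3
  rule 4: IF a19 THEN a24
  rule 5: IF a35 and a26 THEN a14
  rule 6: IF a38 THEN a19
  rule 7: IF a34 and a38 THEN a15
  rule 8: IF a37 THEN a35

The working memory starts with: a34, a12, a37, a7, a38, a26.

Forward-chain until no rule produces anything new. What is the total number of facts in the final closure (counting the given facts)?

Round 1 — rule 2, rule 3, rule 6, rule 7, rule 8, derive a27, a3, a19, a15, a35.
Round 2 — rule 1, rule 4, rule 5, derive a33, a24, a14.
Closure: {a12, a14, a15, a19, a24, a26, a27, a3, a33, a34, a35, a37, a38, a7} — 14 facts.

14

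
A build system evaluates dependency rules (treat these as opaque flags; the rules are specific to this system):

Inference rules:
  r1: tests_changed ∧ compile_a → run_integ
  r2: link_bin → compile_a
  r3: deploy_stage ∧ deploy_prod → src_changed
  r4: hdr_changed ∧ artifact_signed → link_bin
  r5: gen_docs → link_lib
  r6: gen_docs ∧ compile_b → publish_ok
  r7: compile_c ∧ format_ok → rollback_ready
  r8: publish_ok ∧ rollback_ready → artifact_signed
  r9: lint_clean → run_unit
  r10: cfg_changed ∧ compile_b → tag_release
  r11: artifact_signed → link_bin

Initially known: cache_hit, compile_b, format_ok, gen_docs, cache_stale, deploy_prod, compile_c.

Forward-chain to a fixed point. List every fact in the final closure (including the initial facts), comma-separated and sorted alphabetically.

Round 1: r5 [gen_docs → link_lib]; r6 [gen_docs ∧ compile_b → publish_ok]; r7 [compile_c ∧ format_ok → rollback_ready]. New: link_lib, publish_ok, rollback_ready.
Round 2: r8 [publish_ok ∧ rollback_ready → artifact_signed]. New: artifact_signed.
Round 3: r11 [artifact_signed → link_bin]. New: link_bin.
Round 4: r2 [link_bin → compile_a]. New: compile_a.

artifact_signed, cache_hit, cache_stale, compile_a, compile_b, compile_c, deploy_prod, format_ok, gen_docs, link_bin, link_lib, publish_ok, rollback_ready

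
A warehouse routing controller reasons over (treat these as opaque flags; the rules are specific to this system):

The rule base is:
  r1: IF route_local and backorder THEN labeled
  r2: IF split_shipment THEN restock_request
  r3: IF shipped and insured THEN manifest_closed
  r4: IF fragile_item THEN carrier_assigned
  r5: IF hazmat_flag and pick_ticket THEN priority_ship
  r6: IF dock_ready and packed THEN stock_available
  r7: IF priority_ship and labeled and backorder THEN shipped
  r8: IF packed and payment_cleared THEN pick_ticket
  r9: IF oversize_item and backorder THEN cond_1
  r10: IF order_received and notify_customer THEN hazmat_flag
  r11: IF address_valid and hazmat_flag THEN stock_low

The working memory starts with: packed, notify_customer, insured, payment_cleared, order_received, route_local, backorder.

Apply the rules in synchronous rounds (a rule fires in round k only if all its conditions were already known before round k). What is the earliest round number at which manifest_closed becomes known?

4

Round 1: r1 [IF route_local and backorder THEN labeled]; r8 [IF packed and payment_cleared THEN pick_ticket]; r10 [IF order_received and notify_customer THEN hazmat_flag]. Adds labeled, pick_ticket, hazmat_flag.
Round 2: r5 [IF hazmat_flag and pick_ticket THEN priority_ship]. Adds priority_ship.
Round 3: r7 [IF priority_ship and labeled and backorder THEN shipped]. Adds shipped.
Round 4: r3 [IF shipped and insured THEN manifest_closed]. Adds manifest_closed.
manifest_closed first appears in round 4.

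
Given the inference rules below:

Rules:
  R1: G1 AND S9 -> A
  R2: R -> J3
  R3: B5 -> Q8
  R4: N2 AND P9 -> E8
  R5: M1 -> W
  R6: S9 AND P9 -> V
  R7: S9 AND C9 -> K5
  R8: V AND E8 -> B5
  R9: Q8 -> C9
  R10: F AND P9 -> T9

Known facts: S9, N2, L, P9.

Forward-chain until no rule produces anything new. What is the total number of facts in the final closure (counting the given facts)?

[1] R4 [N2 AND P9 -> E8]; R6 [S9 AND P9 -> V]. ⇒ new: E8, V.
[2] R8 [V AND E8 -> B5]. ⇒ new: B5.
[3] R3 [B5 -> Q8]. ⇒ new: Q8.
[4] R9 [Q8 -> C9]. ⇒ new: C9.
[5] R7 [S9 AND C9 -> K5]. ⇒ new: K5.
Closure: {B5, C9, E8, K5, L, N2, P9, Q8, S9, V} — 10 facts.

10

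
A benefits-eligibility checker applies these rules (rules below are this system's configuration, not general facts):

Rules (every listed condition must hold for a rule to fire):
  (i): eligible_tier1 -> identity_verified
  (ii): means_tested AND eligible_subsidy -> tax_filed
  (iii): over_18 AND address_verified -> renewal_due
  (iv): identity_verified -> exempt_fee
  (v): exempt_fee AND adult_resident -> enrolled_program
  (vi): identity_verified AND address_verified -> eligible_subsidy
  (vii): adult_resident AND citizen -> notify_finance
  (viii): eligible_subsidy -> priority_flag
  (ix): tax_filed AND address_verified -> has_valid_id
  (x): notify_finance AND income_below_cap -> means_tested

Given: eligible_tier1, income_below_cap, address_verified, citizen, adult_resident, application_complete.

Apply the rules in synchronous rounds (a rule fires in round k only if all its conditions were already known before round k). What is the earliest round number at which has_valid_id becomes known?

4

[1] (i) [eligible_tier1 -> identity_verified]; (vii) [adult_resident AND citizen -> notify_finance]. ⇒ new: identity_verified, notify_finance.
[2] (iv) [identity_verified -> exempt_fee]; (vi) [identity_verified AND address_verified -> eligible_subsidy]; (x) [notify_finance AND income_below_cap -> means_tested]. ⇒ new: exempt_fee, eligible_subsidy, means_tested.
[3] (ii) [means_tested AND eligible_subsidy -> tax_filed]; (v) [exempt_fee AND adult_resident -> enrolled_program]; (viii) [eligible_subsidy -> priority_flag]. ⇒ new: tax_filed, enrolled_program, priority_flag.
[4] (ix) [tax_filed AND address_verified -> has_valid_id]. ⇒ new: has_valid_id.
has_valid_id first appears in round 4.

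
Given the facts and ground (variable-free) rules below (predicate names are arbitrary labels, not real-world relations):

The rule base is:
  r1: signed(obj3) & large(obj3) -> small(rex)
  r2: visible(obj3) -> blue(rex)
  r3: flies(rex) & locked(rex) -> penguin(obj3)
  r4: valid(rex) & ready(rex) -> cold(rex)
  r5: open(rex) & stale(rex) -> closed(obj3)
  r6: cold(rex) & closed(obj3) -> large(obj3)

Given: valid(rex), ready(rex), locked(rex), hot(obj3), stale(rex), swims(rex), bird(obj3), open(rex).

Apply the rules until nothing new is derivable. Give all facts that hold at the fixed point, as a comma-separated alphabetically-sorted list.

Round 1: r4 [valid(rex) & ready(rex) -> cold(rex)]; r5 [open(rex) & stale(rex) -> closed(obj3)]. New: cold(rex), closed(obj3).
Round 2: r6 [cold(rex) & closed(obj3) -> large(obj3)]. New: large(obj3).

bird(obj3), closed(obj3), cold(rex), hot(obj3), large(obj3), locked(rex), open(rex), ready(rex), stale(rex), swims(rex), valid(rex)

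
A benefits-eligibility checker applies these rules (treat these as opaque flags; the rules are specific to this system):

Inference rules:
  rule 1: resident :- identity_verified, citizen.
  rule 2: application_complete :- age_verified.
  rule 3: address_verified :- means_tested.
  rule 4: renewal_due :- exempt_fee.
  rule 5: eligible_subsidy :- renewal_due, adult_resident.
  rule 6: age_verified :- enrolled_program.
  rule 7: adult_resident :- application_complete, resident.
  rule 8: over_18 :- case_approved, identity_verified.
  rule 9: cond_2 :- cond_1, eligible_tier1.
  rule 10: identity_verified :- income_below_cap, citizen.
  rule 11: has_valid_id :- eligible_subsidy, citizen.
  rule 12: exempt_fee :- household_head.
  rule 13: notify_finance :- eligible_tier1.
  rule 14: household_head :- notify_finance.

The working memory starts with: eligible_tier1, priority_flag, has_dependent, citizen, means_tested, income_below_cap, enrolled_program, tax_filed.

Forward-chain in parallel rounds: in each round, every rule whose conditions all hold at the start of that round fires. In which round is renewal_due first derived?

Round 1: rule 3 [address_verified :- means_tested.]; rule 6 [age_verified :- enrolled_program.]; rule 10 [identity_verified :- income_below_cap, citizen.]; rule 13 [notify_finance :- eligible_tier1.]. New: address_verified, age_verified, identity_verified, notify_finance.
Round 2: rule 1 [resident :- identity_verified, citizen.]; rule 2 [application_complete :- age_verified.]; rule 14 [household_head :- notify_finance.]. New: resident, application_complete, household_head.
Round 3: rule 7 [adult_resident :- application_complete, resident.]; rule 12 [exempt_fee :- household_head.]. New: adult_resident, exempt_fee.
Round 4: rule 4 [renewal_due :- exempt_fee.]. New: renewal_due.
renewal_due first appears in round 4.

4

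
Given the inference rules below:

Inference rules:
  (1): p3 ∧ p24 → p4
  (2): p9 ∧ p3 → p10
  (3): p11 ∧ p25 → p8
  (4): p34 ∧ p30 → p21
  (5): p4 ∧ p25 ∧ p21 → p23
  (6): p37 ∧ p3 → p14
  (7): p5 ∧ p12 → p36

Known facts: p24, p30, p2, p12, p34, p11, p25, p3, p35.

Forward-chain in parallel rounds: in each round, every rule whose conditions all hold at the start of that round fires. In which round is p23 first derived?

2

Round 1 fires (1), (3), (4), giving p4, p8, p21.
Round 2 fires (5), giving p23.
p23 first appears in round 2.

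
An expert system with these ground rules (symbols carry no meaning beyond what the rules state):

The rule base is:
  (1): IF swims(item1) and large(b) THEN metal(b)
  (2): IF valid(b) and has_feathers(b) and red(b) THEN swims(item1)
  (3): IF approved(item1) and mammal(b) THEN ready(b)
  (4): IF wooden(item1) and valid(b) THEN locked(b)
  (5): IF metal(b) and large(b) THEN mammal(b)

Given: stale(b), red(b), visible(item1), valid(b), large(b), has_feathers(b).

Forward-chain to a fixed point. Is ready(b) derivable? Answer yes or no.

no

Round 1: (2) [IF valid(b) and has_feathers(b) and red(b) THEN swims(item1)]. Adds swims(item1).
Round 2: (1) [IF swims(item1) and large(b) THEN metal(b)]. Adds metal(b).
Round 3: (5) [IF metal(b) and large(b) THEN mammal(b)]. Adds mammal(b).
Fixed point reached. ready(b) is concluded only by (3); (3) needs approved(item1) (never derived).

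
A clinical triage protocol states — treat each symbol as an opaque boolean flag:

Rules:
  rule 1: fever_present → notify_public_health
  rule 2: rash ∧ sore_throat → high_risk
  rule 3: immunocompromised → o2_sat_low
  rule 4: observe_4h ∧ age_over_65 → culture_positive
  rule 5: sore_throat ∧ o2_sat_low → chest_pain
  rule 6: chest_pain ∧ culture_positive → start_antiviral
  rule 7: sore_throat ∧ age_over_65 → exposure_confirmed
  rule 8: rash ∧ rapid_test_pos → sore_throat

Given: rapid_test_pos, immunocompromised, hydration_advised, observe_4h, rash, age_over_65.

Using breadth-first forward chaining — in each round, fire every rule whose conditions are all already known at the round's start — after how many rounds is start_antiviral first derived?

Round 1: rule 3 [immunocompromised → o2_sat_low]; rule 4 [observe_4h ∧ age_over_65 → culture_positive]; rule 8 [rash ∧ rapid_test_pos → sore_throat]. New: o2_sat_low, culture_positive, sore_throat.
Round 2: rule 2 [rash ∧ sore_throat → high_risk]; rule 5 [sore_throat ∧ o2_sat_low → chest_pain]; rule 7 [sore_throat ∧ age_over_65 → exposure_confirmed]. New: high_risk, chest_pain, exposure_confirmed.
Round 3: rule 6 [chest_pain ∧ culture_positive → start_antiviral]. New: start_antiviral.
start_antiviral first appears in round 3.

3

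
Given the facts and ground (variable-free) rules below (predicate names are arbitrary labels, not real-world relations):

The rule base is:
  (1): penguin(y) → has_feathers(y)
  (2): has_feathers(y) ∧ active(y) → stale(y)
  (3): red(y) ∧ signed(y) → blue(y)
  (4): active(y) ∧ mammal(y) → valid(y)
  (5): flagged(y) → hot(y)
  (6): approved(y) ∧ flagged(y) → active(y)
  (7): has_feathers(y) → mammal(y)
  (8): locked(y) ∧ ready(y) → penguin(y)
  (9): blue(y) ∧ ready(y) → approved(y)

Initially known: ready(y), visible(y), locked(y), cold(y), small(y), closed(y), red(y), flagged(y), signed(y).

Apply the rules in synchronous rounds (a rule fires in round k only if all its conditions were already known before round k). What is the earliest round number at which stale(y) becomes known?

4

Round 1 — (3), (5), (8), derive blue(y), hot(y), penguin(y).
Round 2 — (1), (9), derive has_feathers(y), approved(y).
Round 3 — (6), (7), derive active(y), mammal(y).
Round 4 — (2), (4), derive stale(y), valid(y).
stale(y) first appears in round 4.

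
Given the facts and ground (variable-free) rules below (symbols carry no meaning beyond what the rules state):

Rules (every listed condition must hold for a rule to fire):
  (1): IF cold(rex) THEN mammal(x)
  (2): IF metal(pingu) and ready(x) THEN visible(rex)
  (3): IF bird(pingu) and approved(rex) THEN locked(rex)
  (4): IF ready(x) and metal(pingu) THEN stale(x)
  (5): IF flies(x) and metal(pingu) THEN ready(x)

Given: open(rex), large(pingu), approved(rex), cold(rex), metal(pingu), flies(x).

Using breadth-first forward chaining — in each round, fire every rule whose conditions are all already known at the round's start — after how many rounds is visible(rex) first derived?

2

[1] (1) [IF cold(rex) THEN mammal(x)]; (5) [IF flies(x) and metal(pingu) THEN ready(x)]. ⇒ new: mammal(x), ready(x).
[2] (2) [IF metal(pingu) and ready(x) THEN visible(rex)]; (4) [IF ready(x) and metal(pingu) THEN stale(x)]. ⇒ new: visible(rex), stale(x).
visible(rex) first appears in round 2.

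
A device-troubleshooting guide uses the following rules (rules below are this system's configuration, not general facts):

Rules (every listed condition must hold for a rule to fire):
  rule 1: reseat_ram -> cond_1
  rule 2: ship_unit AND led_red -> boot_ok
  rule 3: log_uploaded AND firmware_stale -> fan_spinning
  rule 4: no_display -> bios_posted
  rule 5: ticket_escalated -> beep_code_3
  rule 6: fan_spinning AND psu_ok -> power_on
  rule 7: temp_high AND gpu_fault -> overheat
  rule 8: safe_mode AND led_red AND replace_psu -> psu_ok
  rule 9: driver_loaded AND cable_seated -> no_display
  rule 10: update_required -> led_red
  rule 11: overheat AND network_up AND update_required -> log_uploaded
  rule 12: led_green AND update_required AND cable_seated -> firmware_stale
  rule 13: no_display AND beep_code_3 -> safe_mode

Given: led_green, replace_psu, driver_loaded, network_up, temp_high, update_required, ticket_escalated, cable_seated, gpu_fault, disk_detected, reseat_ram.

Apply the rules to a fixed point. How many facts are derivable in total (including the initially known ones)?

[1] rule 1 [reseat_ram -> cond_1]; rule 5 [ticket_escalated -> beep_code_3]; rule 7 [temp_high AND gpu_fault -> overheat]; rule 9 [driver_loaded AND cable_seated -> no_display]; rule 10 [update_required -> led_red]; rule 12 [led_green AND update_required AND cable_seated -> firmware_stale]. ⇒ new: cond_1, beep_code_3, overheat, no_display, led_red, firmware_stale.
[2] rule 4 [no_display -> bios_posted]; rule 11 [overheat AND network_up AND update_required -> log_uploaded]; rule 13 [no_display AND beep_code_3 -> safe_mode]. ⇒ new: bios_posted, log_uploaded, safe_mode.
[3] rule 3 [log_uploaded AND firmware_stale -> fan_spinning]; rule 8 [safe_mode AND led_red AND replace_psu -> psu_ok]. ⇒ new: fan_spinning, psu_ok.
[4] rule 6 [fan_spinning AND psu_ok -> power_on]. ⇒ new: power_on.
Closure: {beep_code_3, bios_posted, cable_seated, cond_1, disk_detected, driver_loaded, fan_spinning, firmware_stale, gpu_fault, led_green, led_red, log_uploaded, network_up, no_display, overheat, power_on, psu_ok, replace_psu, reseat_ram, safe_mode, temp_high, ticket_escalated, update_required} — 23 facts.

23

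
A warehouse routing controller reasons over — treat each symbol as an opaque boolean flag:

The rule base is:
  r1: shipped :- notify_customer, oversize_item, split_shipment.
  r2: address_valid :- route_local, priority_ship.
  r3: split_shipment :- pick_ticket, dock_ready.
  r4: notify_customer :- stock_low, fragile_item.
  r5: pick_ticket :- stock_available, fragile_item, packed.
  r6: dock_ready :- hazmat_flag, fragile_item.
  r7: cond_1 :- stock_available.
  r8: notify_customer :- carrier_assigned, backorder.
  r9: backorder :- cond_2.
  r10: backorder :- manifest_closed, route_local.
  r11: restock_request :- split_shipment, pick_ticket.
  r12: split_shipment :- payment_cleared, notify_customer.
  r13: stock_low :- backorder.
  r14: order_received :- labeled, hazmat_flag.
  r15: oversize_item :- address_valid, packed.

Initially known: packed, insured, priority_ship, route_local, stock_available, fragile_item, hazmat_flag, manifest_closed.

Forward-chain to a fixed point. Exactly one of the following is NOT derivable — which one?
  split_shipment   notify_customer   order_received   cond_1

order_received

[1] r2 [address_valid :- route_local, priority_ship.]; r5 [pick_ticket :- stock_available, fragile_item, packed.]; r6 [dock_ready :- hazmat_flag, fragile_item.]; r7 [cond_1 :- stock_available.]; r10 [backorder :- manifest_closed, route_local.]. ⇒ new: address_valid, pick_ticket, dock_ready, cond_1, backorder.
[2] r3 [split_shipment :- pick_ticket, dock_ready.]; r13 [stock_low :- backorder.]; r15 [oversize_item :- address_valid, packed.]. ⇒ new: split_shipment, stock_low, oversize_item.
[3] r4 [notify_customer :- stock_low, fragile_item.]; r11 [restock_request :- split_shipment, pick_ticket.]. ⇒ new: notify_customer, restock_request.
[4] r1 [shipped :- notify_customer, oversize_item, split_shipment.]. ⇒ new: shipped.
Derived: split_shipment (round 2), cond_1 (round 1), notify_customer (round 3). order_received never appears in any round.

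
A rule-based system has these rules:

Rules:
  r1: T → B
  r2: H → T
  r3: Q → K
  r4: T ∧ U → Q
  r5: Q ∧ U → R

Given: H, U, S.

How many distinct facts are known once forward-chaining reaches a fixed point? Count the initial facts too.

8

[1] r2 [H → T]. ⇒ new: T.
[2] r1 [T → B]; r4 [T ∧ U → Q]. ⇒ new: B, Q.
[3] r3 [Q → K]; r5 [Q ∧ U → R]. ⇒ new: K, R.
Closure: {B, H, K, Q, R, S, T, U} — 8 facts.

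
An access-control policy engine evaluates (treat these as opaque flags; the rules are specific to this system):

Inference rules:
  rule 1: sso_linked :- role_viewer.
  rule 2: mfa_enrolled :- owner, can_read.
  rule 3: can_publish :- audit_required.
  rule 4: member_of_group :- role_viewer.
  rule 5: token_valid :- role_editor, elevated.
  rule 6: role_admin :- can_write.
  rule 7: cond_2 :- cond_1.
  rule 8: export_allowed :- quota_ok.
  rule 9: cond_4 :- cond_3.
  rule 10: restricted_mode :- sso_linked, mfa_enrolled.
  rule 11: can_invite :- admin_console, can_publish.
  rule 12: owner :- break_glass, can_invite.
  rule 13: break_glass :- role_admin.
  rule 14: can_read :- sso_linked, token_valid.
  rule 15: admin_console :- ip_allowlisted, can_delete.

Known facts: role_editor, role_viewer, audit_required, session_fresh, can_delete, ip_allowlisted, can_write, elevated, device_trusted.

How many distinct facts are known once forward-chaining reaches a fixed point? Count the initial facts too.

21

Round 1: rule 1 [sso_linked :- role_viewer.]; rule 3 [can_publish :- audit_required.]; rule 4 [member_of_group :- role_viewer.]; rule 5 [token_valid :- role_editor, elevated.]; rule 6 [role_admin :- can_write.]; rule 15 [admin_console :- ip_allowlisted, can_delete.]. New: sso_linked, can_publish, member_of_group, token_valid, role_admin, admin_console.
Round 2: rule 11 [can_invite :- admin_console, can_publish.]; rule 13 [break_glass :- role_admin.]; rule 14 [can_read :- sso_linked, token_valid.]. New: can_invite, break_glass, can_read.
Round 3: rule 12 [owner :- break_glass, can_invite.]. New: owner.
Round 4: rule 2 [mfa_enrolled :- owner, can_read.]. New: mfa_enrolled.
Round 5: rule 10 [restricted_mode :- sso_linked, mfa_enrolled.]. New: restricted_mode.
Closure: {admin_console, audit_required, break_glass, can_delete, can_invite, can_publish, can_read, can_write, device_trusted, elevated, ip_allowlisted, member_of_group, mfa_enrolled, owner, restricted_mode, role_admin, role_editor, role_viewer, session_fresh, sso_linked, token_valid} — 21 facts.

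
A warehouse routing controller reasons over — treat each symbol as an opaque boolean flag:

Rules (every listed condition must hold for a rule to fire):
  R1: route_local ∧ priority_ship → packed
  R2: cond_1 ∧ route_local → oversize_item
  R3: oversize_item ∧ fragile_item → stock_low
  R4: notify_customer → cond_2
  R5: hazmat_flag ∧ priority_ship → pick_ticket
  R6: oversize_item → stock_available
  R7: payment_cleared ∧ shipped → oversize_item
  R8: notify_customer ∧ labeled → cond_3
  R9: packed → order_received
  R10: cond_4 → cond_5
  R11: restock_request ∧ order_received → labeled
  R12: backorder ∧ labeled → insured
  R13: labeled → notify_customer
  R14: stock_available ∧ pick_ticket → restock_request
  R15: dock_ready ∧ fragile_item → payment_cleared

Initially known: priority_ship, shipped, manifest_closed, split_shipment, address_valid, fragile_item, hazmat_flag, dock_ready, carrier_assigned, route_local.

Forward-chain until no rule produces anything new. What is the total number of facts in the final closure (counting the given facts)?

Round 1 — R1, R5, R15, derive packed, pick_ticket, payment_cleared.
Round 2 — R7, R9, derive oversize_item, order_received.
Round 3 — R3, R6, derive stock_low, stock_available.
Round 4 — R14, derive restock_request.
Round 5 — R11, derive labeled.
Round 6 — R13, derive notify_customer.
Round 7 — R4, R8, derive cond_2, cond_3.
Closure: {address_valid, carrier_assigned, cond_2, cond_3, dock_ready, fragile_item, hazmat_flag, labeled, manifest_closed, notify_customer, order_received, oversize_item, packed, payment_cleared, pick_ticket, priority_ship, restock_request, route_local, shipped, split_shipment, stock_available, stock_low} — 22 facts.

22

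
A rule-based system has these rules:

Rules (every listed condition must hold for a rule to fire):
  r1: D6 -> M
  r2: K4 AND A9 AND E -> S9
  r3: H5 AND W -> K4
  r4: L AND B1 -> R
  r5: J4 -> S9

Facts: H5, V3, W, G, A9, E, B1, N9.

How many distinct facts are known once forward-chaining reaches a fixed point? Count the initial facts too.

Round 1 fires r3, giving K4.
Round 2 fires r2, giving S9.
Closure: {A9, B1, E, G, H5, K4, N9, S9, V3, W} — 10 facts.

10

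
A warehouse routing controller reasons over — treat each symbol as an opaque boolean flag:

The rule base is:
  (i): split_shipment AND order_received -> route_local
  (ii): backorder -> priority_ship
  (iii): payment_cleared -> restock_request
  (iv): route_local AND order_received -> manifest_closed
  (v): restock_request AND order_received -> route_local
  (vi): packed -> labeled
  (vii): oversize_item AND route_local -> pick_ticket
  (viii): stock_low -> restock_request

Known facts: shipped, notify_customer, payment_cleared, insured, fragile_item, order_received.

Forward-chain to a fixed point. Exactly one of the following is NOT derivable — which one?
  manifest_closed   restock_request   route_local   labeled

Round 1: (iii) [payment_cleared -> restock_request]. New: restock_request.
Round 2: (v) [restock_request AND order_received -> route_local]. New: route_local.
Round 3: (iv) [route_local AND order_received -> manifest_closed]. New: manifest_closed.
Derived: manifest_closed (round 3), route_local (round 2), restock_request (round 1). labeled never appears in any round.

labeled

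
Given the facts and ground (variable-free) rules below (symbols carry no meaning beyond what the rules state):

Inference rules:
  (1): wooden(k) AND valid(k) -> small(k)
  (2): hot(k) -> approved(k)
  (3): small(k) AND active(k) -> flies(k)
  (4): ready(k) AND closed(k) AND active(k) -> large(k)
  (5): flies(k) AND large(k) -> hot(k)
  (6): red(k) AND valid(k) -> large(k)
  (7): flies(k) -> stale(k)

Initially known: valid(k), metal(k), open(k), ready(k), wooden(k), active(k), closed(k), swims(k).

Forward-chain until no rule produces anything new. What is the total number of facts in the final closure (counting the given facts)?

[1] (1) [wooden(k) AND valid(k) -> small(k)]; (4) [ready(k) AND closed(k) AND active(k) -> large(k)]. ⇒ new: small(k), large(k).
[2] (3) [small(k) AND active(k) -> flies(k)]. ⇒ new: flies(k).
[3] (5) [flies(k) AND large(k) -> hot(k)]; (7) [flies(k) -> stale(k)]. ⇒ new: hot(k), stale(k).
[4] (2) [hot(k) -> approved(k)]. ⇒ new: approved(k).
Closure: {active(k), approved(k), closed(k), flies(k), hot(k), large(k), metal(k), open(k), ready(k), small(k), stale(k), swims(k), valid(k), wooden(k)} — 14 facts.

14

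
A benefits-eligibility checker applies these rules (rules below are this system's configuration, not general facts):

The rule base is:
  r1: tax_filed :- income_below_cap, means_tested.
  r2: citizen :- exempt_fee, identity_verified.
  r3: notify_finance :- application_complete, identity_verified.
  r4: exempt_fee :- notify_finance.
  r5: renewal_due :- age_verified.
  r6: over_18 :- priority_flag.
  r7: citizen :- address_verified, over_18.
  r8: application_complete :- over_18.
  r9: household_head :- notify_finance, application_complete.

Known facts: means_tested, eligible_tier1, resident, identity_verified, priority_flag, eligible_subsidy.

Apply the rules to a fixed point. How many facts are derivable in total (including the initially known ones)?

12

Round 1 fires r6, giving over_18.
Round 2 fires r8, giving application_complete.
Round 3 fires r3, giving notify_finance.
Round 4 fires r4, r9, giving exempt_fee, household_head.
Round 5 fires r2, giving citizen.
Closure: {application_complete, citizen, eligible_subsidy, eligible_tier1, exempt_fee, household_head, identity_verified, means_tested, notify_finance, over_18, priority_flag, resident} — 12 facts.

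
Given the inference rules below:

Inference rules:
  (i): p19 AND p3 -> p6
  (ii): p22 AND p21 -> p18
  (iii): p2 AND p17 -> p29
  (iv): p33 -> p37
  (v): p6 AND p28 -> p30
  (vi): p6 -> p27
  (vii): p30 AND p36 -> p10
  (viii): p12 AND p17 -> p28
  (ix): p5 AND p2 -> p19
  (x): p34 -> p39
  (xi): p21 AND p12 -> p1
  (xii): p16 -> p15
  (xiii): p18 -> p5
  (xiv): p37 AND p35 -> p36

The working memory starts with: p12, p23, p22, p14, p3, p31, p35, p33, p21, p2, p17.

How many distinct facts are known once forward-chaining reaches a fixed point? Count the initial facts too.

Round 1 fires (ii), (iii), (iv), (viii), (xi), giving p18, p29, p37, p28, p1.
Round 2 fires (xiii), (xiv), giving p5, p36.
Round 3 fires (ix), giving p19.
Round 4 fires (i), giving p6.
Round 5 fires (v), (vi), giving p30, p27.
Round 6 fires (vii), giving p10.
Closure: {p1, p10, p12, p14, p17, p18, p19, p2, p21, p22, p23, p27, p28, p29, p3, p30, p31, p33, p35, p36, p37, p5, p6} — 23 facts.

23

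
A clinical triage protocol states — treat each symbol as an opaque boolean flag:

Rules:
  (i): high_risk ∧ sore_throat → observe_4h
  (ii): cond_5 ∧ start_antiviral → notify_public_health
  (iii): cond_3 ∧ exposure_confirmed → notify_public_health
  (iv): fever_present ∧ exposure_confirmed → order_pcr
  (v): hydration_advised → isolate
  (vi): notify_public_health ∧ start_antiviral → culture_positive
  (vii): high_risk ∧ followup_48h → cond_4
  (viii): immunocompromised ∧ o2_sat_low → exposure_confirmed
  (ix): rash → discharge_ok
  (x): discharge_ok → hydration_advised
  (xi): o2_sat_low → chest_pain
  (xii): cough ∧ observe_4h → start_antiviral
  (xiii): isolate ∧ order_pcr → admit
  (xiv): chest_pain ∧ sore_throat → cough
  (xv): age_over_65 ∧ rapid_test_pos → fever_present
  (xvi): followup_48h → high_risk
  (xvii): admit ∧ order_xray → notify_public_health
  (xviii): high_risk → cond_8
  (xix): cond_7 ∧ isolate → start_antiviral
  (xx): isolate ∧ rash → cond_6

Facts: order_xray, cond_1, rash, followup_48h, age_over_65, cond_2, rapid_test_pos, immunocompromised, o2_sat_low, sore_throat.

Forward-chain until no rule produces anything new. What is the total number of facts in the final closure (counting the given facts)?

27

Round 1 fires (viii), (ix), (xi), (xv), (xvi), giving exposure_confirmed, discharge_ok, chest_pain, fever_present, high_risk.
Round 2 fires (i), (iv), (vii), (x), (xiv), (xviii), giving observe_4h, order_pcr, cond_4, hydration_advised, cough, cond_8.
Round 3 fires (v), (xii), giving isolate, start_antiviral.
Round 4 fires (xiii), (xx), giving admit, cond_6.
Round 5 fires (xvii), giving notify_public_health.
Round 6 fires (vi), giving culture_positive.
Closure: {admit, age_over_65, chest_pain, cond_1, cond_2, cond_4, cond_6, cond_8, cough, culture_positive, discharge_ok, exposure_confirmed, fever_present, followup_48h, high_risk, hydration_advised, immunocompromised, isolate, notify_public_health, o2_sat_low, observe_4h, order_pcr, order_xray, rapid_test_pos, rash, sore_throat, start_antiviral} — 27 facts.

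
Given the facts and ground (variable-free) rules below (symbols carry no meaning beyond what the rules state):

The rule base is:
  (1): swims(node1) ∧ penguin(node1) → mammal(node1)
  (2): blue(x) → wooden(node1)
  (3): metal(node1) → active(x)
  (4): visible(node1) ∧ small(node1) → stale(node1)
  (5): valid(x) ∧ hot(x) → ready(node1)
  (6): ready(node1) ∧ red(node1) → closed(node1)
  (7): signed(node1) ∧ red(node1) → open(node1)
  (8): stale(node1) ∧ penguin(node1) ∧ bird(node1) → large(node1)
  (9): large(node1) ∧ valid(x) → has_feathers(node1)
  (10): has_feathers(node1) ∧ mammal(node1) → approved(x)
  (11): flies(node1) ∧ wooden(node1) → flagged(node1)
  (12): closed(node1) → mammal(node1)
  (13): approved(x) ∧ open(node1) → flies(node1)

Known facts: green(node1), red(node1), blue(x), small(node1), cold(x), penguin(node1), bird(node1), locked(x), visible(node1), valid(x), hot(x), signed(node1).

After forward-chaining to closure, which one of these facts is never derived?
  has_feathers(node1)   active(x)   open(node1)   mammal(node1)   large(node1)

Round 1 — (2), (4), (5), (7), derive wooden(node1), stale(node1), ready(node1), open(node1).
Round 2 — (6), (8), derive closed(node1), large(node1).
Round 3 — (9), (12), derive has_feathers(node1), mammal(node1).
Round 4 — (10), derive approved(x).
Round 5 — (13), derive flies(node1).
Round 6 — (11), derive flagged(node1).
Derived: large(node1) (round 2), has_feathers(node1) (round 3), mammal(node1) (round 3), open(node1) (round 1). active(x) never appears in any round.

active(x)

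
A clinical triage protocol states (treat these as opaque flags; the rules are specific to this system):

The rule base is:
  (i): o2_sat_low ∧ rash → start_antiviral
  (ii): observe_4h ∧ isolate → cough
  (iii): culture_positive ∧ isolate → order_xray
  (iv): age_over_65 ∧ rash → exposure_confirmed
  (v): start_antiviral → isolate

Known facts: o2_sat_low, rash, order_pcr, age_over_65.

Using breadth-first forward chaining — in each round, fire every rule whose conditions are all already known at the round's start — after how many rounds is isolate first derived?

2

Round 1: (i) [o2_sat_low ∧ rash → start_antiviral]; (iv) [age_over_65 ∧ rash → exposure_confirmed]. New: start_antiviral, exposure_confirmed.
Round 2: (v) [start_antiviral → isolate]. New: isolate.
isolate first appears in round 2.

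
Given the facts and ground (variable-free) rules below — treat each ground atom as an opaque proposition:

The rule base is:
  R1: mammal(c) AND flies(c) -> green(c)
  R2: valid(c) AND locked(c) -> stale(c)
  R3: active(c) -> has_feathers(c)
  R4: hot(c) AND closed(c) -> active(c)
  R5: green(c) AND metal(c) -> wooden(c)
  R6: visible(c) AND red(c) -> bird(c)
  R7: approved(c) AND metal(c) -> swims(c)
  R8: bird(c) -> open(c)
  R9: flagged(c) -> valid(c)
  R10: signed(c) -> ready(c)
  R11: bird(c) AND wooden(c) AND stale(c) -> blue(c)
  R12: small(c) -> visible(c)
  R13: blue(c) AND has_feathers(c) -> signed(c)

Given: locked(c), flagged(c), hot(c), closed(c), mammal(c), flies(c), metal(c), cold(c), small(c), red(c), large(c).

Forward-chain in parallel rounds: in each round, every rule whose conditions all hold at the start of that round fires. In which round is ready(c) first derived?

Round 1 — R1, R4, R9, R12, derive green(c), active(c), valid(c), visible(c).
Round 2 — R2, R3, R5, R6, derive stale(c), has_feathers(c), wooden(c), bird(c).
Round 3 — R8, R11, derive open(c), blue(c).
Round 4 — R13, derive signed(c).
Round 5 — R10, derive ready(c).
ready(c) first appears in round 5.

5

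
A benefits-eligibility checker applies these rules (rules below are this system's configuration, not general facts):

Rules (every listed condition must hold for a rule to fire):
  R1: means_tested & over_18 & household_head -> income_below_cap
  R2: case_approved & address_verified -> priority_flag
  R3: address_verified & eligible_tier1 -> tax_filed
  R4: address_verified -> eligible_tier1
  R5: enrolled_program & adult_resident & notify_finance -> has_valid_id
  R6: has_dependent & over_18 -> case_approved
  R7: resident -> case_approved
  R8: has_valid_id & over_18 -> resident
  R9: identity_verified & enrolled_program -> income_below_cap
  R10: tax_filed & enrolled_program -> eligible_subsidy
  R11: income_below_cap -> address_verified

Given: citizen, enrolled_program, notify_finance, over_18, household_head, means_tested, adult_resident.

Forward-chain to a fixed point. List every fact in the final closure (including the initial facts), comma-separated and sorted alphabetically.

address_verified, adult_resident, case_approved, citizen, eligible_subsidy, eligible_tier1, enrolled_program, has_valid_id, household_head, income_below_cap, means_tested, notify_finance, over_18, priority_flag, resident, tax_filed

Round 1: R1 [means_tested & over_18 & household_head -> income_below_cap]; R5 [enrolled_program & adult_resident & notify_finance -> has_valid_id]. Adds income_below_cap, has_valid_id.
Round 2: R8 [has_valid_id & over_18 -> resident]; R11 [income_below_cap -> address_verified]. Adds resident, address_verified.
Round 3: R4 [address_verified -> eligible_tier1]; R7 [resident -> case_approved]. Adds eligible_tier1, case_approved.
Round 4: R2 [case_approved & address_verified -> priority_flag]; R3 [address_verified & eligible_tier1 -> tax_filed]. Adds priority_flag, tax_filed.
Round 5: R10 [tax_filed & enrolled_program -> eligible_subsidy]. Adds eligible_subsidy.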